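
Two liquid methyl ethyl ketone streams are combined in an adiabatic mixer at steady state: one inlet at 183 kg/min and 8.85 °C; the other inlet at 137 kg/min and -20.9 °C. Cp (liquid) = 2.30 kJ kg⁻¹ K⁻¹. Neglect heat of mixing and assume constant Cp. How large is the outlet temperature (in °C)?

Adiabatic, steady state ⇒ Σ ṁᵢCp,ᵢ(T_out − Tᵢ) = 0
T_out = Σ ṁᵢCp,ᵢTᵢ / Σ ṁᵢCp,ᵢ
      = -2860.6 / 736 = -3.8867 °C

T_out = -3.89 °C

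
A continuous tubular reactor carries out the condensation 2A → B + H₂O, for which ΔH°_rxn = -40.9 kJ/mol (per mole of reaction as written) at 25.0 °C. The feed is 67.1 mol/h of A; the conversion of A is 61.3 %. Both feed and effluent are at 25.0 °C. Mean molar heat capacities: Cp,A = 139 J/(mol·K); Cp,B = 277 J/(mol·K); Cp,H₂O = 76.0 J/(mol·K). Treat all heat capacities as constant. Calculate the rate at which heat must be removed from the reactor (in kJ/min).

Q_out = 14.0 kJ/min

Extent of reaction ξ = 0.613 × 67.1 / 2 = 20.566 mol/h
Reaction term: ξ·ΔH°_rxn = 20.566 × -40.9 = -841.16 kJ/h
Q = ΔH = -841.16 kJ/h = -0.23365 kW
Heat removed = 14.019 kJ/min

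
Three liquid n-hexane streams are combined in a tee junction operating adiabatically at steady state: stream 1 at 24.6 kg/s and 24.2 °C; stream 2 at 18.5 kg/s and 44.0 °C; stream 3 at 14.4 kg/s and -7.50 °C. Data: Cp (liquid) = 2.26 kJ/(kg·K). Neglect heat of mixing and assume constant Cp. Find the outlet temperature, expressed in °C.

T_out = 22.6 °C

Adiabatic, steady state ⇒ Σ ṁᵢCp,ᵢ(T_out − Tᵢ) = 0
Σ ṁᵢCp,ᵢTᵢ = 24.6×2.26×24.2 + 18.5×2.26×44.0 + 14.4×2.26×-7.50 = 2941
Σ ṁᵢCp,ᵢ = 24.6×2.26 + 18.5×2.26 + 14.4×2.26 = 129.95
T_out = 2941 / 129.95 = 22.632 °C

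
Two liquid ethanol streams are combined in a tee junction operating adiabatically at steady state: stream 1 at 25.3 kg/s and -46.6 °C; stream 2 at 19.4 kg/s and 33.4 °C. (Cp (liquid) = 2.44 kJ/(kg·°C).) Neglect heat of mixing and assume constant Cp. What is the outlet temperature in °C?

No heat crosses the boundary, so H_out = H_in.
Σ ṁᵢCp,ᵢTᵢ = 25.3×2.44×-46.6 + 19.4×2.44×33.4 = -1295.7
Σ ṁᵢCp,ᵢ = 25.3×2.44 + 19.4×2.44 = 109.07
T_out = -1295.7 / 109.07 = -11.88 °C

T_out = -11.9 °C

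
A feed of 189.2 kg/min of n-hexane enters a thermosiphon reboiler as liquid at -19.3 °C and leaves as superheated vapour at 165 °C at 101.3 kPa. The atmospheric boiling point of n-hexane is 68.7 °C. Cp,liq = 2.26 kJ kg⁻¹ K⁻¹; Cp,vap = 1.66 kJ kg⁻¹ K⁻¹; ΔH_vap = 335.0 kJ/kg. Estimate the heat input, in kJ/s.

liquid -19.3→68.7 °C: 198.88 kJ/kg
vaporisation at 68.7 °C: 335 kJ/kg
vapour 68.7→165 °C: 159.86 kJ/kg
Δh = 198.88 + 335 + 159.86 = 693.74 kJ/kg
Q = ṁ·Δh = 189.2 kg/min × 693.74 kJ/kg = 131260 kJ/min
|Q| = 2187.6 kW

Q = 2190 kJ/s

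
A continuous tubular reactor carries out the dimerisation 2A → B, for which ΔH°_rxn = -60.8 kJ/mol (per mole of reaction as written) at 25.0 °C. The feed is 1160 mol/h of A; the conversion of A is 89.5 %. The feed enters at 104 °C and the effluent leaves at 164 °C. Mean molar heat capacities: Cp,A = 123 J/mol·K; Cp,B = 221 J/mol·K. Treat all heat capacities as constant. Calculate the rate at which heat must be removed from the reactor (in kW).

Extent of reaction ξ = 0.895 × 1160 / 2 = 519.1 mol/h
Reaction term: ξ·ΔH°_rxn = 519.1 × -60.8 = -31561 kJ/h
Sensible, feed 104→25 °C: -11272 kJ/h
Outlet flows (mol/h): A 121.8, B 519.1
Sensible, products 25→164 °C: 18029 kJ/h
Q = ΔH = -24804 kJ/h = -6.8901 kW
Heat removed = 6.8901 kW

Q_out = 6.89 kW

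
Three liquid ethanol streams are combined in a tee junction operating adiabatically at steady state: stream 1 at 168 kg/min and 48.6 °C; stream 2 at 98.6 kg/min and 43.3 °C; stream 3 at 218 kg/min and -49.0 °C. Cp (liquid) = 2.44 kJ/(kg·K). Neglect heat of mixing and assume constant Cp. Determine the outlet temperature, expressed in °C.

Energy balance with Q = 0: Σ ṁᵢCp,ᵢ(T_out − Tᵢ) = 0
T_out = Σ ṁᵢCp,ᵢTᵢ / Σ ṁᵢCp,ᵢ
      = 4275.3 / 1182.4 = 3.6157 °C

T_out = 3.62 °C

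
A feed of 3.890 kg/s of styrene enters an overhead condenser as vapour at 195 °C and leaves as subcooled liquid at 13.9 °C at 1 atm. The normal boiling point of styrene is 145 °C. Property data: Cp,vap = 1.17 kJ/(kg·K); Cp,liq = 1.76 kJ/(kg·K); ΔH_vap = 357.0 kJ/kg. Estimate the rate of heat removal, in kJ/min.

vapour 195→145 °C: -58.5 kJ/kg
condensation at 145 °C: -357 kJ/kg
liquid 145→13.9 °C: -230.74 kJ/kg
Δh = -58.5 + -357 + -230.74 = -646.24 kJ/kg
Q = ṁ·Δh = 3.890 kg/s × -646.24 kJ/kg = -2513.9 kJ/s
|Q| = 2513.9 kW = 150830 kJ/min

Q_c = 151000 kJ/min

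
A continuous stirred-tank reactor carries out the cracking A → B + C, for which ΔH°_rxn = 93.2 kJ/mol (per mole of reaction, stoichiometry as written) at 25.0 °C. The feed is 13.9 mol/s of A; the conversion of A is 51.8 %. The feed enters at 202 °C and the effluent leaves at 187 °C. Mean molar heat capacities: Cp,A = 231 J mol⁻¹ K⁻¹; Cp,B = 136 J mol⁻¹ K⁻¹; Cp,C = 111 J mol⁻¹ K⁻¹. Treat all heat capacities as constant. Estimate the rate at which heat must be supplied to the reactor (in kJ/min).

Extent of reaction ξ = 0.518 × 13.9 = 7.2002 mol/s
Reaction term: ξ·ΔH°_rxn = 7.2002 × 93.2 = 671.06 kJ/s
Sensible, feed 202→25 °C: -568.33 kJ/s
Outlet flows (mol/s): A 6.6998, B 7.2002, C 7.2002
Sensible, products 25→187 °C: 538.83 kJ/s
Q = ΔH = 641.56 kJ/s = 641.56 kW
Heat supplied = 38493 kJ/min

Q_in = 38500 kJ/min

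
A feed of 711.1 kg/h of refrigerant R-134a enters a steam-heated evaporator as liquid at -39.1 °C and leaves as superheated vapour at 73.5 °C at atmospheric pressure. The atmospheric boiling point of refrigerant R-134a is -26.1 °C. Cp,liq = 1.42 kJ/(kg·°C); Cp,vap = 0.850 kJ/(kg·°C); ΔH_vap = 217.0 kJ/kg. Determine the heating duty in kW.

Q = 63.2 kW

liquid -39.1→-26.1 °C: 18.46 kJ/kg
vaporisation at -26.1 °C: 217 kJ/kg
vapour -26.1→73.5 °C: 84.66 kJ/kg
Δh = 18.46 + 217 + 84.66 = 320.12 kJ/kg
Q = ṁ·Δh = 711.1 kg/h × 320.12 kJ/kg = 227640 kJ/h
|Q| = 63.233 kW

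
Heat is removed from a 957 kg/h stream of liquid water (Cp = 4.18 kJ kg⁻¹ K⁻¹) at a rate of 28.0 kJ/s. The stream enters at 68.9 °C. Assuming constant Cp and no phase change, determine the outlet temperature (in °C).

T_out = 43.7 °C

Q = 28.0 kJ/s = 100800 kJ/h
ΔT = Q/(ṁ·Cp) = 100800/(957×4.18) = 25.198 K
T_out = 68.9 − 25.198 = 43.702 °C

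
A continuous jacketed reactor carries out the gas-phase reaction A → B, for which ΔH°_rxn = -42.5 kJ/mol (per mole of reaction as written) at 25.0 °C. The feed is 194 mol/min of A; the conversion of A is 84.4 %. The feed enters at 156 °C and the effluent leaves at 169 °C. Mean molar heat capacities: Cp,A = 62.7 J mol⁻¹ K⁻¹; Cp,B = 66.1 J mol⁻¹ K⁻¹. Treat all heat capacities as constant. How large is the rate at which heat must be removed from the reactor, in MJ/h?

Extent of reaction ξ = 0.844 × 194 = 163.74 mol/min
Reaction term: ξ·ΔH°_rxn = 163.74 × -42.5 = -6958.8 kJ/min
Sensible, feed 156→25 °C: -1593.5 kJ/min
Outlet flows (mol/min): A 30.264, B 163.74
Sensible, products 25→169 °C: 1831.8 kJ/min
Q = ΔH = -6720.5 kJ/min = -112.01 kW
Heat removed = 403.23 MJ/h

Q_out = 403 MJ/h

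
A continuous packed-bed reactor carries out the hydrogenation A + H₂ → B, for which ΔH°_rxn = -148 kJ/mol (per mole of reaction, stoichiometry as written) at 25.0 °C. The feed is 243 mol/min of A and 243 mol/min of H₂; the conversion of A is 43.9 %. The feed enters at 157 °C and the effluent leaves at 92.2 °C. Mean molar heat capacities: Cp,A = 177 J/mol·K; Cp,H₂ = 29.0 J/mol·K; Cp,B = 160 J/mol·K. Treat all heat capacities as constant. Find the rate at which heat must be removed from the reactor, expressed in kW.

Q_out = 323 kW

Extent of reaction ξ = 0.439 × 243 = 106.68 mol/min
Reaction term: ξ·ΔH°_rxn = 106.68 × -148 = -15788 kJ/min
Sensible, feed 157→25 °C: -6607.7 kJ/min
Outlet flows (mol/min): A 136.32, H₂ 136.32, B 106.68
Sensible, products 25→92.2 °C: 3034.1 kJ/min
Q = ΔH = -19362 kJ/min = -322.7 kW
Heat removed = 322.7 kW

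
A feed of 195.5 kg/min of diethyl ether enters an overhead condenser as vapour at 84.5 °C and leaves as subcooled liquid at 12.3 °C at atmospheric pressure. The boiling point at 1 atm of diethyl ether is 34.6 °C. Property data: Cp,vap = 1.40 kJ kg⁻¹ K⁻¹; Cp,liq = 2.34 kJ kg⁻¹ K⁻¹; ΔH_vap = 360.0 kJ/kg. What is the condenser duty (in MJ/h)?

vapour 84.5→34.6 °C: -69.86 kJ/kg
condensation at 34.6 °C: -360 kJ/kg
liquid 34.6→12.3 °C: -52.182 kJ/kg
Δh = -69.86 + -360 + -52.182 = -482.04 kJ/kg
Q = ṁ·Δh = 195.5 kg/min × -482.04 kJ/kg = -94239 kJ/min
|Q| = 1570.7 kW = 5654.4 MJ/h

Q_c = 5650 MJ/h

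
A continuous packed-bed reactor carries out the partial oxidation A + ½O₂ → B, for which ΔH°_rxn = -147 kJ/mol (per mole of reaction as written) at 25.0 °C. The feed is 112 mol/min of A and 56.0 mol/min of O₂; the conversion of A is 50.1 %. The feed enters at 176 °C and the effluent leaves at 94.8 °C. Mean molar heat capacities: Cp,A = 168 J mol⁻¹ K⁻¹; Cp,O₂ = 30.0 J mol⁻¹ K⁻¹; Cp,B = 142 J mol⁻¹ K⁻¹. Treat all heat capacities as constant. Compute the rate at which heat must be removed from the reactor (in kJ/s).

Q_out = 168 kJ/s

Extent of reaction ξ = 0.501 × 112 = 56.112 mol/min
Reaction term: ξ·ΔH°_rxn = 56.112 × -147 = -8248.5 kJ/min
Sensible, feed 176→25 °C: -3094.9 kJ/min
Outlet flows (mol/min): A 55.888, O₂ 27.944, B 56.112
Sensible, products 25→94.8 °C: 1270 kJ/min
Q = ΔH = -10073 kJ/min = -167.89 kW
Heat removed = 167.89 kJ/s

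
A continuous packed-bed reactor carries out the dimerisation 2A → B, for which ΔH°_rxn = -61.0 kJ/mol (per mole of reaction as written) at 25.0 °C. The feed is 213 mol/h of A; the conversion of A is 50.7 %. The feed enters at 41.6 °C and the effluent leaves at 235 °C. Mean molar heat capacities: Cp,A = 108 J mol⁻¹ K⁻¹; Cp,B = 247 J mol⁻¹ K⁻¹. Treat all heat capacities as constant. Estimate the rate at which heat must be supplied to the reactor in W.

Extent of reaction ξ = 0.507 × 213 / 2 = 53.995 mol/h
Reaction term: ξ·ΔH°_rxn = 53.995 × -61.0 = -3293.7 kJ/h
Sensible, feed 41.6→25 °C: -381.87 kJ/h
Outlet flows (mol/h): A 105.01, B 53.995
Sensible, products 25→235 °C: 5182.4 kJ/h
Q = ΔH = 1506.8 kJ/h = 0.41854 kW
Heat supplied = 418.54 W

Q_in = 419 W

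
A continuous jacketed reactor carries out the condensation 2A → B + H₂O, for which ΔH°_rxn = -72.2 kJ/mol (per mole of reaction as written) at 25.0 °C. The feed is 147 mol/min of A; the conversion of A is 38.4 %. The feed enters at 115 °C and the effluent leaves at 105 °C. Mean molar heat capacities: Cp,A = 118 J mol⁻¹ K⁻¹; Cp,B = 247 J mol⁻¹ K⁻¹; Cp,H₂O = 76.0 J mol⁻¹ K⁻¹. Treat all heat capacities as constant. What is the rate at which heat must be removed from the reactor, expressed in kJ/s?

Extent of reaction ξ = 0.384 × 147 / 2 = 28.224 mol/min
Reaction term: ξ·ΔH°_rxn = 28.224 × -72.2 = -2037.8 kJ/min
Sensible, feed 115→25 °C: -1561.1 kJ/min
Outlet flows (mol/min): A 90.552, B 28.224, H₂O 28.224
Sensible, products 25→105 °C: 1584.1 kJ/min
Q = ΔH = -2014.8 kJ/min = -33.58 kW
Heat removed = 33.58 kJ/s

Q_out = 33.6 kJ/s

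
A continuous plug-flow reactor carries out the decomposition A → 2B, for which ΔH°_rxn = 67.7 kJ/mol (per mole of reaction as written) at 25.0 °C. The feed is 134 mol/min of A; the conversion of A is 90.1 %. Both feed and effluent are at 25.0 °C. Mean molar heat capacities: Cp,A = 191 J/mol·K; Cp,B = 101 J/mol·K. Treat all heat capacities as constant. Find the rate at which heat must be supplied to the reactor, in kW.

Q_in = 136 kW

Extent of reaction ξ = 0.901 × 134 = 120.73 mol/min
Reaction term: ξ·ΔH°_rxn = 120.73 × 67.7 = 8173.7 kJ/min
Q = ΔH = 8173.7 kJ/min = 136.23 kW
Heat supplied = 136.23 kW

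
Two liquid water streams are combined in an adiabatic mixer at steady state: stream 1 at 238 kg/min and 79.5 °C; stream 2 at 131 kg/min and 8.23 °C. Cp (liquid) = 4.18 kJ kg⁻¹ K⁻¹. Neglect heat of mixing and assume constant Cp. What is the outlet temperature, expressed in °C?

Energy balance with Q = 0: Σ ṁᵢCp,ᵢ(T_out − Tᵢ) = 0
T_out = Σ ṁᵢCp,ᵢTᵢ / Σ ṁᵢCp,ᵢ
      = 83596 / 1542.4 = 54.198 °C

T_out = 54.2 °C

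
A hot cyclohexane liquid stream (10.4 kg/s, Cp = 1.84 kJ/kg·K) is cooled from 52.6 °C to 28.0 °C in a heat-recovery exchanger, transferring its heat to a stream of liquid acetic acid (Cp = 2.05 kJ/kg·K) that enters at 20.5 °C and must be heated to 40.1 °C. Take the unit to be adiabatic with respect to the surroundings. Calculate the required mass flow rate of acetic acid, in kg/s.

Heat released by hot stream: Q = 10.4 × 1.84 × (52.6 − 28.0) = 470.75 kJ/s
Energy balance on cold side (adiabatic exchanger): Q = ṁ_c·Cp_c·(T_c,out − T_c,in)
ṁ_c = 470.75 / [2.05 × (40.1 − 20.5)] = 11.716 kg/s

ṁ_c = 11.7 kg/s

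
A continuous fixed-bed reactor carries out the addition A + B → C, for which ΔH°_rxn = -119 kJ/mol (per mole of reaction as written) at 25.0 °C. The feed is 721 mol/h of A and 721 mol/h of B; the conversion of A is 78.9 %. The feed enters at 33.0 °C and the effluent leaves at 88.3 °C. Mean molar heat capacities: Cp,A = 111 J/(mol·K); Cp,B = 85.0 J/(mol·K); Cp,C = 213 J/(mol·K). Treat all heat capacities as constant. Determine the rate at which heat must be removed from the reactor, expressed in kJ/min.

Extent of reaction ξ = 0.789 × 721 = 568.87 mol/h
Reaction term: ξ·ΔH°_rxn = 568.87 × -119 = -67695 kJ/h
Sensible, feed 33.0→25 °C: -1130.5 kJ/h
Outlet flows (mol/h): A 152.13, B 152.13, C 568.87
Sensible, products 25→88.3 °C: 9557.5 kJ/h
Q = ΔH = -59268 kJ/h = -16.463 kW
Heat removed = 987.81 kJ/min

Q_out = 988 kJ/min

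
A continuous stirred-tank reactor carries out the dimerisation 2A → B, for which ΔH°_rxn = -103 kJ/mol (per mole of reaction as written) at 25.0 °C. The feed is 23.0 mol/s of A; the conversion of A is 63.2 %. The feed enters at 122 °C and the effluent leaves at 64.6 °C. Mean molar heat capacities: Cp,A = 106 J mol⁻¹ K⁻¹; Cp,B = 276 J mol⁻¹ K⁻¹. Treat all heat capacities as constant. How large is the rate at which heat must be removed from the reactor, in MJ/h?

Extent of reaction ξ = 0.632 × 23.0 / 2 = 7.268 mol/s
Reaction term: ξ·ΔH°_rxn = 7.268 × -103 = -748.6 kJ/s
Sensible, feed 122→25 °C: -236.49 kJ/s
Outlet flows (mol/s): A 8.464, B 7.268
Sensible, products 25→64.6 °C: 114.96 kJ/s
Q = ΔH = -870.13 kJ/s = -870.13 kW
Heat removed = 3132.5 MJ/h

Q_out = 3130 MJ/h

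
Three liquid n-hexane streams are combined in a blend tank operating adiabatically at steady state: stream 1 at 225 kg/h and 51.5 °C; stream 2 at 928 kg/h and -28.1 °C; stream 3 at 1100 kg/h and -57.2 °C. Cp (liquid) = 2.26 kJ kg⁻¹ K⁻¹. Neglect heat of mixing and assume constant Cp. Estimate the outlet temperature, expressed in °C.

Adiabatic, steady state ⇒ Σ ṁᵢCp,ᵢ(T_out − Tᵢ) = 0
T_out = Σ ṁᵢCp,ᵢTᵢ / Σ ṁᵢCp,ᵢ
      = -174950 / 5091.8 = -34.358 °C

T_out = -34.4 °C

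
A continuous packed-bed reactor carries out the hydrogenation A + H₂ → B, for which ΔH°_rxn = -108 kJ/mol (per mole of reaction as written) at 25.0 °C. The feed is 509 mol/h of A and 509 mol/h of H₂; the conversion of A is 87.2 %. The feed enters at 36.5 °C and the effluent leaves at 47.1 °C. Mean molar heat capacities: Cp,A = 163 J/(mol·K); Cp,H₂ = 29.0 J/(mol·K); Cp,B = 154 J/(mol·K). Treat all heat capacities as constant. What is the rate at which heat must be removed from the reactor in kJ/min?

Extent of reaction ξ = 0.872 × 509 = 443.85 mol/h
Reaction term: ξ·ΔH°_rxn = 443.85 × -108 = -47936 kJ/h
Sensible, feed 36.5→25 °C: -1123.9 kJ/h
Outlet flows (mol/h): A 65.152, H₂ 65.152, B 443.85
Sensible, products 25→47.1 °C: 1787 kJ/h
Q = ΔH = -47272 kJ/h = -13.131 kW
Heat removed = 787.87 kJ/min

Q_out = 788 kJ/min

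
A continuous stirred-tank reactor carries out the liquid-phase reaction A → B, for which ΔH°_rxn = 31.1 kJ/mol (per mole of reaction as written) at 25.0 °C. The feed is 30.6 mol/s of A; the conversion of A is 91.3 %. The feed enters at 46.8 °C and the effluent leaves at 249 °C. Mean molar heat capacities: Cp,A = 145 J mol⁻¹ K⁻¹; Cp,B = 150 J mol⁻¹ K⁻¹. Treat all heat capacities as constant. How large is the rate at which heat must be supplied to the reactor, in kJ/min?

Extent of reaction ξ = 0.913 × 30.6 = 27.938 mol/s
Reaction term: ξ·ΔH°_rxn = 27.938 × 31.1 = 868.87 kJ/s
Sensible, feed 46.8→25 °C: -96.727 kJ/s
Outlet flows (mol/s): A 2.6622, B 27.938
Sensible, products 25→249 °C: 1025.2 kJ/s
Q = ΔH = 1797.3 kJ/s = 1797.3 kW
Heat supplied = 107840 kJ/min

Q_in = 108000 kJ/min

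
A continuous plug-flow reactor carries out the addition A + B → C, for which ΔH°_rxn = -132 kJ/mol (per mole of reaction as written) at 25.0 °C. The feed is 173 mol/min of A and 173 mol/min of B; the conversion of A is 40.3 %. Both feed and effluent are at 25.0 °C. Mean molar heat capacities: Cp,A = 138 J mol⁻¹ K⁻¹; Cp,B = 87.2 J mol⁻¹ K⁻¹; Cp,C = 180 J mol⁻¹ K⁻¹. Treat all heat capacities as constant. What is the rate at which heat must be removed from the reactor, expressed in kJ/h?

Q_out = 552000 kJ/h

Extent of reaction ξ = 0.403 × 173 = 69.719 mol/min
Reaction term: ξ·ΔH°_rxn = 69.719 × -132 = -9202.9 kJ/min
Q = ΔH = -9202.9 kJ/min = -153.38 kW
Heat removed = 552170 kJ/h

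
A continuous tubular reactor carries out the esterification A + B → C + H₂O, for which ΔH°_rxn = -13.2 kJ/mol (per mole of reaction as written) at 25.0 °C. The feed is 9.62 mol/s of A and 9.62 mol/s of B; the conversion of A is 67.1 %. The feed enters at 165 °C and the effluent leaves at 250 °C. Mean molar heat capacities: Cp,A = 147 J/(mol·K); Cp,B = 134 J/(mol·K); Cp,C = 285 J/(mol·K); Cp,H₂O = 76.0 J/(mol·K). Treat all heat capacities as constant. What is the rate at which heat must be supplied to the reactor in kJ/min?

Q_in = 15600 kJ/min

Extent of reaction ξ = 0.671 × 9.62 = 6.455 mol/s
Reaction term: ξ·ΔH°_rxn = 6.455 × -13.2 = -85.206 kJ/s
Sensible, feed 165→25 °C: -378.45 kJ/s
Outlet flows (mol/s): A 3.165, B 3.165, C 6.455, H₂O 6.455
Sensible, products 25→250 °C: 724.41 kJ/s
Q = ΔH = 260.76 kJ/s = 260.76 kW
Heat supplied = 15645 kJ/min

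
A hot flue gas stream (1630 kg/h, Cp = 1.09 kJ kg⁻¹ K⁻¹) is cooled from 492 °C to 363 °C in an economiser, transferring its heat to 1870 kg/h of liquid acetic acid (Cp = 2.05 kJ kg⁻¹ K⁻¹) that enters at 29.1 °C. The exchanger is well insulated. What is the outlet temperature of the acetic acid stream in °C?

Heat released by hot stream: Q = 1630 × 1.09 × (492 − 363) = 229190 kJ/h
Energy balance on cold side (adiabatic exchanger): Q = ṁ_c·Cp_c·(T_c,out − T_c,in)
T_c,out = 29.1 + 229190/(1870 × 2.05) = 88.887 °C

T_c,out = 88.9 °C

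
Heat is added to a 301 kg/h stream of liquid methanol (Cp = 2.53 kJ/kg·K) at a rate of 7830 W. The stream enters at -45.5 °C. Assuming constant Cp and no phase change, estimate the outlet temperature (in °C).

T_out = -8.49 °C

Q = 7830 W = 28188 kJ/h
ΔT = Q/(ṁ·Cp) = 28188/(301×2.53) = 37.015 K
T_out = -45.5 + 37.015 = -8.485 °C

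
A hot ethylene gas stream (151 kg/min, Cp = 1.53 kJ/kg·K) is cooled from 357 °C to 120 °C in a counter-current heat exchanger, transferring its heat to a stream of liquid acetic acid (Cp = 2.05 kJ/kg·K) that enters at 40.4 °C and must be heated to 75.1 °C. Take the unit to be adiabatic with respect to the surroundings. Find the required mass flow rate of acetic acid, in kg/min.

ṁ_c = 770 kg/min

Heat released by hot stream: Q = 151 × 1.53 × (357 − 120) = 54754 kJ/min
Energy balance on cold side (adiabatic exchanger): Q = ṁ_c·Cp_c·(T_c,out − T_c,in)
ṁ_c = 54754 / [2.05 × (75.1 − 40.4)] = 769.72 kg/min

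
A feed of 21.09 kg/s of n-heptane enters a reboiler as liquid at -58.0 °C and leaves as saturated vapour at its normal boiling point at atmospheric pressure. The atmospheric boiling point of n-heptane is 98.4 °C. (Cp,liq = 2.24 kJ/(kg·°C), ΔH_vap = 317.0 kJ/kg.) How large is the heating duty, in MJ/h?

liquid -58.0→98.4 °C: 350.34 kJ/kg
vaporisation at 98.4 °C: 317 kJ/kg
Δh = 350.34 + 317 = 667.34 kJ/kg
Q = ṁ·Δh = 21.09 kg/s × 667.34 kJ/kg = 14074 kJ/s
|Q| = 14074 kW = 50667 MJ/h

Q = 50700 MJ/h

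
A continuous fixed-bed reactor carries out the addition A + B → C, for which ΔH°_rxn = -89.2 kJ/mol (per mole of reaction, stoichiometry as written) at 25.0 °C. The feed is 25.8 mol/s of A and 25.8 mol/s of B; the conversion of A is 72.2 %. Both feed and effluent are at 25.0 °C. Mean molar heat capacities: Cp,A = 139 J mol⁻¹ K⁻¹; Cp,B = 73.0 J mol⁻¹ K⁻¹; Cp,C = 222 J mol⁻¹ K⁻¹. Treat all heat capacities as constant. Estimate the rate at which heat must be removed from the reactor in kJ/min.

Q_out = 99700 kJ/min

Extent of reaction ξ = 0.722 × 25.8 = 18.628 mol/s
Reaction term: ξ·ΔH°_rxn = 18.628 × -89.2 = -1661.6 kJ/s
Q = ΔH = -1661.6 kJ/s = -1661.6 kW
Heat removed = 99695 kJ/min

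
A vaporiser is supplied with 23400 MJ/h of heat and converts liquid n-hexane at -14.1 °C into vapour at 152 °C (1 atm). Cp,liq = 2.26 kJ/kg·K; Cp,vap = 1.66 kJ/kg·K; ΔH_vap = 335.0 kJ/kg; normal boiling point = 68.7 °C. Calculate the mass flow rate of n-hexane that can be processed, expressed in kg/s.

Δh = 2.26×(68.7−-14.1) + 335.0 + 1.66×(152−68.7) = 660.41 kJ/kg
Q = 23400 MJ/h = 6500 kJ/s = 6500 kJ/s
ṁ = Q/Δh = 6500 / 660.41 = 9.8424 kg/s

ṁ = 9.84 kg/s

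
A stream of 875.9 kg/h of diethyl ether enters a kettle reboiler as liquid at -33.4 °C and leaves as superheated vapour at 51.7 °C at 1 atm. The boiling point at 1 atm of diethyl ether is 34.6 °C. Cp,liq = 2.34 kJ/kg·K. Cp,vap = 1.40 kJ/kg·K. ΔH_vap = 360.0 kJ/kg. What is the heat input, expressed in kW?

liquid -33.4→34.6 °C: 159.12 kJ/kg
vaporisation at 34.6 °C: 360 kJ/kg
vapour 34.6→51.7 °C: 23.94 kJ/kg
Δh = 159.12 + 360 + 23.94 = 543.06 kJ/kg
Q = ṁ·Δh = 875.9 kg/h × 543.06 kJ/kg = 475670 kJ/h
|Q| = 132.13 kW

Q = 132 kW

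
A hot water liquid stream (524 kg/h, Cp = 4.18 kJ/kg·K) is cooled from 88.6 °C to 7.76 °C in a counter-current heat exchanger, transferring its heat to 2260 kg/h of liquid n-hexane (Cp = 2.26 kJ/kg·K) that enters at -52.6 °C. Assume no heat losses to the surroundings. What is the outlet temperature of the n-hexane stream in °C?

Heat released by hot stream: Q = 524 × 4.18 × (88.6 − 7.76) = 177070 kJ/h
Energy balance on cold side (adiabatic exchanger): Q = ṁ_c·Cp_c·(T_c,out − T_c,in)
T_c,out = -52.6 + 177070/(2260 × 2.26) = -17.933 °C

T_c,out = -17.9 °C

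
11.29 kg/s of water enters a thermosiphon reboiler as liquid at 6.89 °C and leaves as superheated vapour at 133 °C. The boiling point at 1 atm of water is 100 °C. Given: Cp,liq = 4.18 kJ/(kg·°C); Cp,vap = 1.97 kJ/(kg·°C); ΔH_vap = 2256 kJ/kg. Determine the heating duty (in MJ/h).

liquid 6.89→100 °C: 389.2 kJ/kg
vaporisation at 100 °C: 2256 kJ/kg
vapour 100→133 °C: 65.01 kJ/kg
Δh = 389.2 + 2256 + 65.01 = 2710.2 kJ/kg
Q = ṁ·Δh = 11.29 kg/s × 2710.2 kJ/kg = 30598 kJ/s
|Q| = 30598 kW = 110150 MJ/h

Q = 110000 MJ/h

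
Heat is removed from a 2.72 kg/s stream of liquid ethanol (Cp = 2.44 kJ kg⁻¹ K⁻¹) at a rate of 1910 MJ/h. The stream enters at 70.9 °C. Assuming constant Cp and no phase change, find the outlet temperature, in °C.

Q = 1910 MJ/h = 530.56 kJ/s
ΔT = Q/(ṁ·Cp) = 530.56/(2.72×2.44) = 79.941 K
T_out = 70.9 − 79.941 = -9.0415 °C

T_out = -9.04 °C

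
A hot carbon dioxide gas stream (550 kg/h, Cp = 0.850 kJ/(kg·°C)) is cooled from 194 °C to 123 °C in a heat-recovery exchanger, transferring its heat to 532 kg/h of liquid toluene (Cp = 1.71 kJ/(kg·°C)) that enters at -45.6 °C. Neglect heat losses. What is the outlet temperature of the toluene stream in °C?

T_c,out = -9.11 °C

Heat released by hot stream: Q = 550 × 0.850 × (194 − 123) = 33192 kJ/h
Energy balance on cold side (adiabatic exchanger): Q = ṁ_c·Cp_c·(T_c,out − T_c,in)
T_c,out = -45.6 + 33192/(532 × 1.71) = -9.1135 °C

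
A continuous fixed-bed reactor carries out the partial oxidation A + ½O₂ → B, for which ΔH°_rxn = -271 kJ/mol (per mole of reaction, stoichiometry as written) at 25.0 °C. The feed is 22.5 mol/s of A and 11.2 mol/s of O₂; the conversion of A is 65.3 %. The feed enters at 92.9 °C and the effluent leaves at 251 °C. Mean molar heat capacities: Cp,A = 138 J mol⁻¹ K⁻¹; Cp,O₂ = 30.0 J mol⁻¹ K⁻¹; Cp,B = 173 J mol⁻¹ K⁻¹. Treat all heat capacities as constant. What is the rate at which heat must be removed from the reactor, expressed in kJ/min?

Q_out = 202000 kJ/min

Extent of reaction ξ = 0.653 × 22.5 = 14.693 mol/s
Reaction term: ξ·ΔH°_rxn = 14.693 × -271 = -3981.7 kJ/s
Sensible, feed 92.9→25 °C: -233.64 kJ/s
Outlet flows (mol/s): A 7.8075, O₂ 3.8537, B 14.693
Sensible, products 25→251 °C: 844.08 kJ/s
Q = ΔH = -3371.2 kJ/s = -3371.2 kW
Heat removed = 202270 kJ/min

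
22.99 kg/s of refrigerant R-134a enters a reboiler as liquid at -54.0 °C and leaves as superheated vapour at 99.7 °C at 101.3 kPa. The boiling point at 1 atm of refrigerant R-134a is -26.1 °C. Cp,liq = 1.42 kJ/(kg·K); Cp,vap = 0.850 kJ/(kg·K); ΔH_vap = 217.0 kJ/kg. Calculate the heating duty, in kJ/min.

liquid -54.0→-26.1 °C: 39.618 kJ/kg
vaporisation at -26.1 °C: 217 kJ/kg
vapour -26.1→99.7 °C: 106.93 kJ/kg
Δh = 39.618 + 217 + 106.93 = 363.55 kJ/kg
Q = ṁ·Δh = 22.99 kg/s × 363.55 kJ/kg = 8358 kJ/s
|Q| = 8358 kW = 501480 kJ/min

Q = 501000 kJ/min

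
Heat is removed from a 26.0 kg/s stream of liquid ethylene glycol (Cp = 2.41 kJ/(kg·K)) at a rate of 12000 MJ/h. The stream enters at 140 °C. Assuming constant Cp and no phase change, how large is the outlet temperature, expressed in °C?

Q = 12000 MJ/h = 3333.3 kJ/s
ΔT = Q/(ṁ·Cp) = 3333.3/(26.0×2.41) = 53.197 K
T_out = 140 − 53.197 = 86.803 °C

T_out = 86.8 °C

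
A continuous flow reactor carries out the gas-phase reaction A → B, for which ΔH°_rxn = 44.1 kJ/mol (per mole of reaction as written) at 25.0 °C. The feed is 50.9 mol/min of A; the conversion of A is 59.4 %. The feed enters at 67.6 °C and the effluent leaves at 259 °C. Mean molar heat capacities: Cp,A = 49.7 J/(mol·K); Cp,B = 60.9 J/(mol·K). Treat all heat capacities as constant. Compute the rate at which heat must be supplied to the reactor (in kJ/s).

Q_in = 31.6 kJ/s

Extent of reaction ξ = 0.594 × 50.9 = 30.235 mol/min
Reaction term: ξ·ΔH°_rxn = 30.235 × 44.1 = 1333.3 kJ/min
Sensible, feed 67.6→25 °C: -107.77 kJ/min
Outlet flows (mol/min): A 20.665, B 30.235
Sensible, products 25→259 °C: 671.2 kJ/min
Q = ΔH = 1896.8 kJ/min = 31.613 kW
Heat supplied = 31.613 kJ/s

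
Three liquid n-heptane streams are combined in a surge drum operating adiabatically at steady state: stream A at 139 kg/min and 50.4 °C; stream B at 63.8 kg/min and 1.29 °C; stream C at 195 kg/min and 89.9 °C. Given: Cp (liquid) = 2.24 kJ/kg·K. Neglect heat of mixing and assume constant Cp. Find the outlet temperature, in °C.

Adiabatic, steady state ⇒ Σ ṁᵢCp,ᵢ(T_out − Tᵢ) = 0
T_out = Σ ṁᵢCp,ᵢTᵢ / Σ ṁᵢCp,ᵢ
      = 55145 / 891.07 = 61.886 °C

T_out = 61.9 °C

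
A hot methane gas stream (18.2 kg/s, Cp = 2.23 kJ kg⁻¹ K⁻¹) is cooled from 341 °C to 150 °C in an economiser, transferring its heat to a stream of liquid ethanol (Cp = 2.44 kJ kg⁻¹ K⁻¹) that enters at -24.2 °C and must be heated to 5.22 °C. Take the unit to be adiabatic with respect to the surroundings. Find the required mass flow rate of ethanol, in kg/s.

ṁ_c = 108 kg/s

Heat released by hot stream: Q = 18.2 × 2.23 × (341 − 150) = 7751.9 kJ/s
Energy balance on cold side (adiabatic exchanger): Q = ṁ_c·Cp_c·(T_c,out − T_c,in)
ṁ_c = 7751.9 / [2.44 × (5.22 − -24.2)] = 107.99 kg/s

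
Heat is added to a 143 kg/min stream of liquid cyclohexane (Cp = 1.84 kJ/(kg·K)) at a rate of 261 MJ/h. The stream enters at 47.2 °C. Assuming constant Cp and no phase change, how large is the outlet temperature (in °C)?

Q = 261 MJ/h = 4350 kJ/min
ΔT = Q/(ṁ·Cp) = 4350/(143×1.84) = 16.532 K
T_out = 47.2 + 16.532 = 63.732 °C

T_out = 63.7 °C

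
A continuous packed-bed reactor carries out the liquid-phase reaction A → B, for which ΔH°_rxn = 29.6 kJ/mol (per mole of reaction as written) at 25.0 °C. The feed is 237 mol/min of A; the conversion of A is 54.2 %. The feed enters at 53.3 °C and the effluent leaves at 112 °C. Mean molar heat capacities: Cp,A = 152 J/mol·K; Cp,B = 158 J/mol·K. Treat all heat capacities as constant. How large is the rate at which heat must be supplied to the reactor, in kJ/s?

Q_in = 99.7 kJ/s

Extent of reaction ξ = 0.542 × 237 = 128.45 mol/min
Reaction term: ξ·ΔH°_rxn = 128.45 × 29.6 = 3802.2 kJ/min
Sensible, feed 53.3→25 °C: -1019.5 kJ/min
Outlet flows (mol/min): A 108.55, B 128.45
Sensible, products 25→112 °C: 3201.1 kJ/min
Q = ΔH = 5983.9 kJ/min = 99.732 kW
Heat supplied = 99.732 kJ/s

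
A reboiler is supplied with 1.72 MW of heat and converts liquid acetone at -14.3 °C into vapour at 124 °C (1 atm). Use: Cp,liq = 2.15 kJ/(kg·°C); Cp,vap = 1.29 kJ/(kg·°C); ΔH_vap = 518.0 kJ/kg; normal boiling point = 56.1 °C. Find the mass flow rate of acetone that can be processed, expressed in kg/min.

ṁ = 136 kg/min

Δh = 2.15×(56.1−-14.3) + 518.0 + 1.29×(124−56.1) = 756.95 kJ/kg
Q = 1.72 MW = 1720 kJ/s = 103200 kJ/min
ṁ = Q/Δh = 103200 / 756.95 = 136.34 kg/min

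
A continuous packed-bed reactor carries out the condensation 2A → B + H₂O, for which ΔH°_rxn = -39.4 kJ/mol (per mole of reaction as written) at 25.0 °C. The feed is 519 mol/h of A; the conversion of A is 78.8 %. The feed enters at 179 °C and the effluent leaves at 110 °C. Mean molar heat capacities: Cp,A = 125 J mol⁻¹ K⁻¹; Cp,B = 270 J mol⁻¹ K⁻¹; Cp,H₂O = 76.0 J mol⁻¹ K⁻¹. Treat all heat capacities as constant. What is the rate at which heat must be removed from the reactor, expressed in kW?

Extent of reaction ξ = 0.788 × 519 / 2 = 204.49 mol/h
Reaction term: ξ·ΔH°_rxn = 204.49 × -39.4 = -8056.7 kJ/h
Sensible, feed 179→25 °C: -9990.8 kJ/h
Outlet flows (mol/h): A 110.03, B 204.49, H₂O 204.49
Sensible, products 25→110 °C: 7183 kJ/h
Q = ΔH = -10865 kJ/h = -3.0179 kW
Heat removed = 3.0179 kW

Q_out = 3.02 kW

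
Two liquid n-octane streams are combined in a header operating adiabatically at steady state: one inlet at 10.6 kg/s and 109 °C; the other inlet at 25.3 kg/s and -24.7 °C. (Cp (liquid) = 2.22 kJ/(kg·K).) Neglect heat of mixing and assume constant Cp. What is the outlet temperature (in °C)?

T_out = 14.8 °C

No heat crosses the boundary, so H_out = H_in.
Σ ṁᵢCp,ᵢTᵢ = 10.6×2.22×109 + 25.3×2.22×-24.7 = 1177.7
Σ ṁᵢCp,ᵢ = 10.6×2.22 + 25.3×2.22 = 79.698
T_out = 1177.7 / 79.698 = 14.777 °C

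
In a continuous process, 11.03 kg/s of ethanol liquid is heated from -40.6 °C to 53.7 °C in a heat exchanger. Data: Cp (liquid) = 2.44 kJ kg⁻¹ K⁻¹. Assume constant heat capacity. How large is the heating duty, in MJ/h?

Q = 9140 MJ/h

Q = ṁ·Cp·ΔT = 11.03 × 2.44 × (53.7 − -40.6) = 2537.9 kJ/s
Heating duty = 9136.5 MJ/h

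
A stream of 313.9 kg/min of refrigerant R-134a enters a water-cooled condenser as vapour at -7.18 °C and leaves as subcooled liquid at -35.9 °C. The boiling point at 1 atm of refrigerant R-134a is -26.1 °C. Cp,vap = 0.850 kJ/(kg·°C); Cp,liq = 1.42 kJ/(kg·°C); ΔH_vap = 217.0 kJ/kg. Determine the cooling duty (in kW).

Q_c = 1290 kW

vapour -7.18→-26.1 °C: -16.082 kJ/kg
condensation at -26.1 °C: -217 kJ/kg
liquid -26.1→-35.9 °C: -13.916 kJ/kg
Δh = -16.082 + -217 + -13.916 = -247 kJ/kg
Q = ṁ·Δh = 313.9 kg/min × -247 kJ/kg = -77533 kJ/min
|Q| = 1292.2 kW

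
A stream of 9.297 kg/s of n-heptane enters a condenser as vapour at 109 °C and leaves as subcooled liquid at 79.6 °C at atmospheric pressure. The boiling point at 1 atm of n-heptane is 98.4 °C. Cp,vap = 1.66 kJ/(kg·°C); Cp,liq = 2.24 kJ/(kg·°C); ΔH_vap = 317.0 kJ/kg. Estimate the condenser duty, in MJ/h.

Q_c = 12600 MJ/h

vapour 109→98.4 °C: -17.596 kJ/kg
condensation at 98.4 °C: -317 kJ/kg
liquid 98.4→79.6 °C: -42.112 kJ/kg
Δh = -17.596 + -317 + -42.112 = -376.71 kJ/kg
Q = ṁ·Δh = 9.297 kg/s × -376.71 kJ/kg = -3502.3 kJ/s
|Q| = 3502.3 kW = 12608 MJ/h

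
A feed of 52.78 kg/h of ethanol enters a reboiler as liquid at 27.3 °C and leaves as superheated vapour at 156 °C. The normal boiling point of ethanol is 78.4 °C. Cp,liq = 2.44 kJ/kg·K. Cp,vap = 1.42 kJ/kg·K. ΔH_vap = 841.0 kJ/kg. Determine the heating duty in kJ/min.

Q = 946 kJ/min

liquid 27.3→78.4 °C: 124.68 kJ/kg
vaporisation at 78.4 °C: 841 kJ/kg
vapour 78.4→156 °C: 110.19 kJ/kg
Δh = 124.68 + 841 + 110.19 = 1075.9 kJ/kg
Q = ṁ·Δh = 52.78 kg/h × 1075.9 kJ/kg = 56785 kJ/h
|Q| = 15.774 kW = 946.41 kJ/min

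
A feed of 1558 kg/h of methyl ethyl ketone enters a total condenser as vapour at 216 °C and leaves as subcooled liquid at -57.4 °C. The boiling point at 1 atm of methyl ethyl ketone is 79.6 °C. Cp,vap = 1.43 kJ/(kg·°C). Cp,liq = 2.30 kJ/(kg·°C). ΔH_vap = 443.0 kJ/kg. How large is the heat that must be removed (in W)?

Q_c = 413000 W

vapour 216→79.6 °C: -195.05 kJ/kg
condensation at 79.6 °C: -443 kJ/kg
liquid 79.6→-57.4 °C: -315.1 kJ/kg
Δh = -195.05 + -443 + -315.1 = -953.15 kJ/kg
Q = ṁ·Δh = 1558 kg/h × -953.15 kJ/kg = -1.485e+06 kJ/h
|Q| = 412.5 kW = 412500 W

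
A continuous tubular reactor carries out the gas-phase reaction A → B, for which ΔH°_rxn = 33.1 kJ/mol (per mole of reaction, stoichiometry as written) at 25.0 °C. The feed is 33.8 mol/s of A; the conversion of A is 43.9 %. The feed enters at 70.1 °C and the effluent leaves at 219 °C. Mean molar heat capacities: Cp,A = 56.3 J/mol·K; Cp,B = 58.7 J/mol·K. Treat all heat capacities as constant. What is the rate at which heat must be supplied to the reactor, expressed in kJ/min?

Q_in = 46900 kJ/min

Extent of reaction ξ = 0.439 × 33.8 = 14.838 mol/s
Reaction term: ξ·ΔH°_rxn = 14.838 × 33.1 = 491.14 kJ/s
Sensible, feed 70.1→25 °C: -85.823 kJ/s
Outlet flows (mol/s): A 18.962, B 14.838
Sensible, products 25→219 °C: 376.08 kJ/s
Q = ΔH = 781.4 kJ/s = 781.4 kW
Heat supplied = 46884 kJ/min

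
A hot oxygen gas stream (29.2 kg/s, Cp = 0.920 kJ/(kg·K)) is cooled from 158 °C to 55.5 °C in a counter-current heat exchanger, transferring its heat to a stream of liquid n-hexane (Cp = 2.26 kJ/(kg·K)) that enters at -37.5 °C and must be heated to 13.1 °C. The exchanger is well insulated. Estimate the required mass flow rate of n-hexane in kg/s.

Heat released by hot stream: Q = 29.2 × 0.920 × (158 − 55.5) = 2753.6 kJ/s
Energy balance on cold side (adiabatic exchanger): Q = ṁ_c·Cp_c·(T_c,out − T_c,in)
ṁ_c = 2753.6 / [2.26 × (13.1 − -37.5)] = 24.079 kg/s

ṁ_c = 24.1 kg/s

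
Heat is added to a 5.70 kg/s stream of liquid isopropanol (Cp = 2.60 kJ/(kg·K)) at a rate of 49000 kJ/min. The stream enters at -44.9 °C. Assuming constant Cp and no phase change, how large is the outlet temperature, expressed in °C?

Q = 49000 kJ/min = 816.67 kJ/s
ΔT = Q/(ṁ·Cp) = 816.67/(5.70×2.60) = 55.106 K
T_out = -44.9 + 55.106 = 10.206 °C

T_out = 10.2 °C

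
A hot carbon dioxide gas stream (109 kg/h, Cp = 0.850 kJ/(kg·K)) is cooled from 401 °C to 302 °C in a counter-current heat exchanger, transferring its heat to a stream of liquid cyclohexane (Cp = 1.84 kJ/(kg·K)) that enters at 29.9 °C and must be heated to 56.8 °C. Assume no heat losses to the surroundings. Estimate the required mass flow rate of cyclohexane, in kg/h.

Heat released by hot stream: Q = 109 × 0.850 × (401 − 302) = 9172.3 kJ/h
Energy balance on cold side (adiabatic exchanger): Q = ṁ_c·Cp_c·(T_c,out − T_c,in)
ṁ_c = 9172.3 / [1.84 × (56.8 − 29.9)] = 185.31 kg/h

ṁ_c = 185 kg/h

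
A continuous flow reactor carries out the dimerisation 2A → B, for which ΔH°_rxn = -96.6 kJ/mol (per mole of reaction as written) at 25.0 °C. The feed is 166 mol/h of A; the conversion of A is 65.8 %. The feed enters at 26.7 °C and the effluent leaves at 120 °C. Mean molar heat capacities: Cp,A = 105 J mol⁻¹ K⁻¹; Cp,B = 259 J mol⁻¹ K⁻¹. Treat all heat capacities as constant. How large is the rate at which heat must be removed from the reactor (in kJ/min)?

Q_out = 56.6 kJ/min

Extent of reaction ξ = 0.658 × 166 / 2 = 54.614 mol/h
Reaction term: ξ·ΔH°_rxn = 54.614 × -96.6 = -5275.7 kJ/h
Sensible, feed 26.7→25 °C: -29.631 kJ/h
Outlet flows (mol/h): A 56.772, B 54.614
Sensible, products 25→120 °C: 1910.1 kJ/h
Q = ΔH = -3395.3 kJ/h = -0.94313 kW
Heat removed = 56.588 kJ/min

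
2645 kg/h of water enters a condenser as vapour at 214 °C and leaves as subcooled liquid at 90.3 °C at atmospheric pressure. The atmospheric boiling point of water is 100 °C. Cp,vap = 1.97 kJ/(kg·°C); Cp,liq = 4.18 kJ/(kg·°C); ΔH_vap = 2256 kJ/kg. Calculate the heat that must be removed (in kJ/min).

Q_c = 111000 kJ/min

vapour 214→100 °C: -224.58 kJ/kg
condensation at 100 °C: -2256 kJ/kg
liquid 100→90.3 °C: -40.546 kJ/kg
Δh = -224.58 + -2256 + -40.546 = -2521.1 kJ/kg
Q = ṁ·Δh = 2645 kg/h × -2521.1 kJ/kg = -6.6684e+06 kJ/h
|Q| = 1852.3 kW = 111140 kJ/min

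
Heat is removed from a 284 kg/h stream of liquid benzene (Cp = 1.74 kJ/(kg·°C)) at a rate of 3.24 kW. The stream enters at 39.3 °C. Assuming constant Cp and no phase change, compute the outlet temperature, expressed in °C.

Q = 3.24 kW = 11664 kJ/h
ΔT = Q/(ṁ·Cp) = 11664/(284×1.74) = 23.604 K
T_out = 39.3 − 23.604 = 15.696 °C

T_out = 15.7 °C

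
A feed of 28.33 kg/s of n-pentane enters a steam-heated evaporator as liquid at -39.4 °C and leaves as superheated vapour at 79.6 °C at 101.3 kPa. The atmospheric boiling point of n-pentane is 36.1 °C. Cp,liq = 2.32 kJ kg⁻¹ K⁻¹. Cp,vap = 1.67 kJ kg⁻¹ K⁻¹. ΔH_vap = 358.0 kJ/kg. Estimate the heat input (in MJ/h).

liquid -39.4→36.1 °C: 175.16 kJ/kg
vaporisation at 36.1 °C: 358 kJ/kg
vapour 36.1→79.6 °C: 72.645 kJ/kg
Δh = 175.16 + 358 + 72.645 = 605.8 kJ/kg
Q = ṁ·Δh = 28.33 kg/s × 605.8 kJ/kg = 17162 kJ/s
|Q| = 17162 kW = 61785 MJ/h

Q = 61800 MJ/h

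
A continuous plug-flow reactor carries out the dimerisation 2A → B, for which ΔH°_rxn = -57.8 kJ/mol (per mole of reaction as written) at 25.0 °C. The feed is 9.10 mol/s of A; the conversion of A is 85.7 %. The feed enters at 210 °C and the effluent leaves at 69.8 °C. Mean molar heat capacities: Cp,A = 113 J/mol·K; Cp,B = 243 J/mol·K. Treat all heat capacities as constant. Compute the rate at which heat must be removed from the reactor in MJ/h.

Q_out = 1320 MJ/h

Extent of reaction ξ = 0.857 × 9.10 / 2 = 3.8993 mol/s
Reaction term: ξ·ΔH°_rxn = 3.8993 × -57.8 = -225.38 kJ/s
Sensible, feed 210→25 °C: -190.24 kJ/s
Outlet flows (mol/s): A 1.3013, B 3.8993
Sensible, products 25→69.8 °C: 49.038 kJ/s
Q = ΔH = -366.58 kJ/s = -366.58 kW
Heat removed = 1319.7 MJ/h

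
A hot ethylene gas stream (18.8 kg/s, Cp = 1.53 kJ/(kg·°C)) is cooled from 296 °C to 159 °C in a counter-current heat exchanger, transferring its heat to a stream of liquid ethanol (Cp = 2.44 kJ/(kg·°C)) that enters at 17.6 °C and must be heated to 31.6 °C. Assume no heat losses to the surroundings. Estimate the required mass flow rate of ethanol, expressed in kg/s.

Heat released by hot stream: Q = 18.8 × 1.53 × (296 − 159) = 3940.7 kJ/s
Energy balance on cold side (adiabatic exchanger): Q = ṁ_c·Cp_c·(T_c,out − T_c,in)
ṁ_c = 3940.7 / [2.44 × (31.6 − 17.6)] = 115.36 kg/s

ṁ_c = 115 kg/s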